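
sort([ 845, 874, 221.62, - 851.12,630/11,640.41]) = [ - 851.12, 630/11,221.62 , 640.41,  845, 874 ] 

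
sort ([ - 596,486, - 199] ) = [-596, - 199,486]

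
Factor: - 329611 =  - 47^1 * 7013^1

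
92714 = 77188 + 15526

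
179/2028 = 179/2028 = 0.09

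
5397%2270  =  857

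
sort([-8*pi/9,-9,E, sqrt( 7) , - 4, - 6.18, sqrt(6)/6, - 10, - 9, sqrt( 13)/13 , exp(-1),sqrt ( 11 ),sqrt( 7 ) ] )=[ - 10, - 9,  -  9,- 6.18, - 4, - 8*pi/9, sqrt( 13) /13, exp( - 1), sqrt (6)/6, sqrt( 7), sqrt( 7),E,sqrt(11 ) ]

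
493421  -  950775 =-457354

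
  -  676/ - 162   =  338/81   =  4.17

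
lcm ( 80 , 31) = 2480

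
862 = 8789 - 7927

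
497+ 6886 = 7383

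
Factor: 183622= 2^1*91811^1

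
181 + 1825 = 2006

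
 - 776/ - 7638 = 388/3819 = 0.10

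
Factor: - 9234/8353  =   - 2^1 * 3^5*19^1*8353^ (-1) 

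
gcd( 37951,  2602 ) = 1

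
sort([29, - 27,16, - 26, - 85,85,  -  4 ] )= [ - 85, - 27 ,-26, - 4, 16,  29, 85]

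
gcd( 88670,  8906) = 2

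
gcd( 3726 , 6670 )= 46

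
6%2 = 0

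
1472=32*46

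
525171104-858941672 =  - 333770568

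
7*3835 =26845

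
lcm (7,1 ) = 7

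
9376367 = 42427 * 221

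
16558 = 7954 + 8604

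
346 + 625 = 971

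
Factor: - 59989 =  - 239^1*251^1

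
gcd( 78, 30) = 6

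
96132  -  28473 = 67659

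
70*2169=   151830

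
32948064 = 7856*4194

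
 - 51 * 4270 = - 217770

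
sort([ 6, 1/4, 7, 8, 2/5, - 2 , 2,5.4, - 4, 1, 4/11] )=[-4,-2, 1/4,4/11,2/5,1, 2, 5.4,6, 7, 8 ] 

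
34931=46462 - 11531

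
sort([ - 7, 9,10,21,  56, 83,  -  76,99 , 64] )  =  [-76, - 7, 9,10, 21, 56 , 64 , 83, 99]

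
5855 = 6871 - 1016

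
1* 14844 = 14844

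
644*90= 57960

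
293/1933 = 293/1933 = 0.15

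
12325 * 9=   110925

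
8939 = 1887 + 7052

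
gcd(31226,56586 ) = 2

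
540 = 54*10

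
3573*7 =25011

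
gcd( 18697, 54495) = 7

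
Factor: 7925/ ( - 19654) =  - 25/62=- 2^( - 1)*5^2*31^( - 1) 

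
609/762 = 203/254 = 0.80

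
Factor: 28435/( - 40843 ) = -5^1*11^1*79^(-1)=   - 55/79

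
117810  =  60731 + 57079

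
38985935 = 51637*755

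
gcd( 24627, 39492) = 3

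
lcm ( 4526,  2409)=149358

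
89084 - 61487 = 27597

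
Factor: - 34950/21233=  -2^1*3^1*5^2*17^(-1) * 233^1*1249^( - 1) 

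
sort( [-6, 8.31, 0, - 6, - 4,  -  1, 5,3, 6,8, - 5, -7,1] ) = [-7, - 6, - 6, - 5, - 4, - 1, 0,  1, 3,5,  6, 8 , 8.31 ] 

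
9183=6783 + 2400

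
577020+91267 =668287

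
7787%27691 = 7787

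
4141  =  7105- 2964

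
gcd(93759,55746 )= 3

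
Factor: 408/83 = 2^3 *3^1 *17^1*83^( - 1)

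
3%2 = 1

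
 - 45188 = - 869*52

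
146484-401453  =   - 254969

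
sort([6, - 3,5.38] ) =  [ - 3 , 5.38,6] 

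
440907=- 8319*( - 53)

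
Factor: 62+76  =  2^1*3^1 * 23^1 = 138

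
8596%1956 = 772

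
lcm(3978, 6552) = 111384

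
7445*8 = 59560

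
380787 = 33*11539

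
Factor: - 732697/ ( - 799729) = 787^1*859^(-1) = 787/859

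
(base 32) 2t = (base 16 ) 5D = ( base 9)113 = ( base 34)2P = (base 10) 93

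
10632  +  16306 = 26938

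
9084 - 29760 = -20676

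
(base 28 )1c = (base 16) 28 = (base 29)1B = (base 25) 1F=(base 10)40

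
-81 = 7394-7475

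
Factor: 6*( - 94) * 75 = - 2^2*3^2*5^2* 47^1 =- 42300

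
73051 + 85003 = 158054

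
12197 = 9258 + 2939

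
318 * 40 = 12720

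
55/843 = 55/843=0.07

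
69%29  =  11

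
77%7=0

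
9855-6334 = 3521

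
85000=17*5000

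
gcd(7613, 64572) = 1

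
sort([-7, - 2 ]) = [ - 7, - 2 ]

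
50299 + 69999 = 120298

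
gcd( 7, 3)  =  1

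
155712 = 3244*48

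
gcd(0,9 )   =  9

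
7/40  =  7/40 = 0.17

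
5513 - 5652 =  - 139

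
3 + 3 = 6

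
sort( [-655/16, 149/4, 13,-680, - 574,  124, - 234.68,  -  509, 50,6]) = [ - 680, - 574, - 509, - 234.68,-655/16,6,13, 149/4, 50, 124]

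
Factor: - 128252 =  - 2^2*32063^1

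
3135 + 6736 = 9871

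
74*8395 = 621230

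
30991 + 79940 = 110931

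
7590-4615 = 2975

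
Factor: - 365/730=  - 1/2= - 2^( - 1)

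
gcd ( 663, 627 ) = 3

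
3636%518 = 10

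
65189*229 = 14928281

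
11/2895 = 11/2895 = 0.00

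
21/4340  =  3/620=0.00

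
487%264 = 223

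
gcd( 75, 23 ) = 1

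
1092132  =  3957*276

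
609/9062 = 609/9062 = 0.07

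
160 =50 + 110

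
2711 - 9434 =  - 6723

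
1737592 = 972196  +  765396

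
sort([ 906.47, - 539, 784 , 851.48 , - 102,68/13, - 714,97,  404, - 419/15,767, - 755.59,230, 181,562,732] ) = [ - 755.59, - 714  , - 539, - 102, - 419/15,68/13 , 97, 181, 230,404 , 562, 732,767,784,  851.48,906.47 ] 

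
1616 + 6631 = 8247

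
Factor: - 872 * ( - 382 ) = 2^4*109^1 * 191^1 = 333104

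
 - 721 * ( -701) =505421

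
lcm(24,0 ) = 0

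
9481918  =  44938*211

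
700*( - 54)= - 37800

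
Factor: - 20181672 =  - 2^3*3^2 * 7^1 * 23^1*1741^1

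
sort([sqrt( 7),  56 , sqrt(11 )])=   [sqrt (7),sqrt(11 ), 56]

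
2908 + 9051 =11959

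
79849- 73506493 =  - 73426644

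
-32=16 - 48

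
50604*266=13460664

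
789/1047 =263/349 = 0.75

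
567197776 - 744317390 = -177119614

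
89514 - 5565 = 83949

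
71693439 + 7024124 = 78717563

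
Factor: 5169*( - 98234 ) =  - 2^1 * 3^1*1723^1*49117^1 = - 507771546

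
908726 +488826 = 1397552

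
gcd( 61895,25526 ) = 1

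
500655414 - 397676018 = 102979396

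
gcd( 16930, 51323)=1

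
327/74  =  327/74=4.42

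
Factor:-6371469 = -3^2*13^2* 59^1 * 71^1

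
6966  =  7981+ - 1015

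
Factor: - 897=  - 3^1* 13^1*23^1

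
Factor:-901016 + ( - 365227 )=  -3^1*11^1*38371^1 = -  1266243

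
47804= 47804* 1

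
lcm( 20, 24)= 120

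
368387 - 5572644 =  - 5204257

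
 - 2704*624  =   - 1687296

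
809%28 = 25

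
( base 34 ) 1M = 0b111000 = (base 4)320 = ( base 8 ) 70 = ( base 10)56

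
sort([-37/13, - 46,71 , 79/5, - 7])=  [ -46,-7,-37/13,79/5,71]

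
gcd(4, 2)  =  2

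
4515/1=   4515  =  4515.00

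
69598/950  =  73 + 124/475= 73.26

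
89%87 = 2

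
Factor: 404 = 2^2*101^1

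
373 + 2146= 2519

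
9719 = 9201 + 518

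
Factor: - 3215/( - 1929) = 5/3 = 3^(-1 )*5^1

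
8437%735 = 352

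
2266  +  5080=7346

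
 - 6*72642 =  - 435852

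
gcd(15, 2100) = 15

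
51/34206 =17/11402 = 0.00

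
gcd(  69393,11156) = 1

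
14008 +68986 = 82994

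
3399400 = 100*33994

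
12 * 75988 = 911856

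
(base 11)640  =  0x302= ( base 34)MM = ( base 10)770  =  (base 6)3322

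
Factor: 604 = 2^2*151^1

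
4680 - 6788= - 2108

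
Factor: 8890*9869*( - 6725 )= - 2^1*5^3 * 7^1*71^1*127^1*139^1*269^1 =- 590020632250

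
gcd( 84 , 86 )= 2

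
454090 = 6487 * 70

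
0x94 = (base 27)5d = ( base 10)148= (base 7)301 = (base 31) 4O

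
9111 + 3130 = 12241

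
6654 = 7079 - 425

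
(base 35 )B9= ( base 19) 11E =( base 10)394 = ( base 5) 3034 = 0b110001010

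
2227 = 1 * 2227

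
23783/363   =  65+188/363 = 65.52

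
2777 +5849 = 8626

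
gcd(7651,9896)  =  1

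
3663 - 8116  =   - 4453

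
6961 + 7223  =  14184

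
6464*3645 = 23561280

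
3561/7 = 508  +  5/7 = 508.71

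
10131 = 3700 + 6431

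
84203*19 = 1599857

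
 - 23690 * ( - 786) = 18620340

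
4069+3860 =7929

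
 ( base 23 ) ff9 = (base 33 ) 7k6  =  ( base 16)2061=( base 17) 1BBA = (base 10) 8289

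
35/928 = 35/928=0.04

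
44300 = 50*886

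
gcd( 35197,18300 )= 61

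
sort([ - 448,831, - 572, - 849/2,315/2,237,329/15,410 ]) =[ - 572, - 448, - 849/2 , 329/15,315/2,237,410,831] 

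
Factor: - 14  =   - 2^1*7^1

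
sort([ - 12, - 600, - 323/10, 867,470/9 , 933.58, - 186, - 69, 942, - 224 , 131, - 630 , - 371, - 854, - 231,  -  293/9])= [ - 854, - 630, - 600 ,  -  371, - 231, - 224, - 186, - 69, - 293/9, - 323/10, - 12, 470/9,  131, 867,  933.58,942]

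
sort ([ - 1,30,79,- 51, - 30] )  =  [ -51, - 30, - 1,30,79]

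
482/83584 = 241/41792 = 0.01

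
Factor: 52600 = 2^3*5^2*263^1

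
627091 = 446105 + 180986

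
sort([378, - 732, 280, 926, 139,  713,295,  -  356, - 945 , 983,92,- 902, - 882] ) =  [-945, - 902, - 882, - 732, - 356,92, 139, 280,295,378, 713  ,  926, 983]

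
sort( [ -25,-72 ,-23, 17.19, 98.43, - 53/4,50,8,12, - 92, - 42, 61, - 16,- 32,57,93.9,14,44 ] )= [  -  92, - 72, - 42, - 32,-25,  -  23,  -  16, - 53/4,8, 12,14,17.19,44,50,57,61,93.9, 98.43 ] 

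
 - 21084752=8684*( - 2428)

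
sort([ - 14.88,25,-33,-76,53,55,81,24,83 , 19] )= [  -  76, - 33, - 14.88,19 , 24 , 25, 53,55,81,83]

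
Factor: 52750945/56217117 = 3^(-1 )* 5^1 *11^ ( - 1 )*13^1*89^(  -  1)*19141^( - 1) *811553^1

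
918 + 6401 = 7319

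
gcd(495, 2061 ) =9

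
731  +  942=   1673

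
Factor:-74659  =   - 13^1*5743^1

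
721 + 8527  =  9248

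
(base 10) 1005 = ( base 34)TJ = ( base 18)31f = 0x3ED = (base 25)1f5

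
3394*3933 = 13348602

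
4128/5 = 825 + 3/5 = 825.60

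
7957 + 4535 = 12492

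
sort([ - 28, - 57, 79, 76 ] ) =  [ - 57 , - 28 , 76 , 79 ]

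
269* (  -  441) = -118629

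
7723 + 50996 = 58719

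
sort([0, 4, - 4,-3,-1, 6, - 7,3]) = [ - 7, - 4,-3,-1, 0 , 3,4, 6] 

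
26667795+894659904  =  921327699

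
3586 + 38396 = 41982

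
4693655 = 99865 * 47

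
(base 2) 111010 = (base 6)134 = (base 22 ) 2E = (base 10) 58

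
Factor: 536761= 29^1*83^1 * 223^1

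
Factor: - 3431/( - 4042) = 2^(  -  1 )*43^ ( - 1)*73^1= 73/86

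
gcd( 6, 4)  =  2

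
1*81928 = 81928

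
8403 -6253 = 2150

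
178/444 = 89/222 = 0.40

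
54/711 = 6/79 = 0.08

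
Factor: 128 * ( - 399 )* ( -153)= 7814016 = 2^7*3^3*7^1*17^1 * 19^1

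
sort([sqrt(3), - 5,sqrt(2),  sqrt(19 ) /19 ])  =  [ - 5 , sqrt (19)/19, sqrt(2), sqrt ( 3 ) ] 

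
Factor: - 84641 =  - 53^1*1597^1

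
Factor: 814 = 2^1*11^1*37^1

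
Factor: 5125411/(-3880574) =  - 2^ (  -  1)*313^( -1 )*6199^( - 1 ) * 5125411^1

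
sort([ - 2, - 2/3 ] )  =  [ - 2, -2/3 ]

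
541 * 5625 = 3043125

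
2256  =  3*752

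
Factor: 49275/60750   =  2^ ( - 1) * 3^(-2 ) * 5^( - 1)*73^1 = 73/90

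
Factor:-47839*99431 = -11^1*4349^1*99431^1 = -4756679609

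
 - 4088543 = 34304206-38392749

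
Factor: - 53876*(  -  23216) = 2^6*1451^1*13469^1=1250785216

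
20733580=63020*329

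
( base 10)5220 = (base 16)1464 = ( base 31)5DC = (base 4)1101210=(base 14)1c8c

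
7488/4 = 1872 = 1872.00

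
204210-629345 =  - 425135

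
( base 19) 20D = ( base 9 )1006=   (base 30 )of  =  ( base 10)735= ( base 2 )1011011111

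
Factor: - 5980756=  -  2^2*71^1*21059^1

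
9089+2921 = 12010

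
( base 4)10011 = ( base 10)261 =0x105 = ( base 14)149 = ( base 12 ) 199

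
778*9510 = 7398780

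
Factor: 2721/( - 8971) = - 3^1*907^1*8971^( - 1 ) 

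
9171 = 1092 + 8079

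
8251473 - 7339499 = 911974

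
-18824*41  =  -771784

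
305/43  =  305/43 = 7.09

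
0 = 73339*0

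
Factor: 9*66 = 2^1 * 3^3 * 11^1 = 594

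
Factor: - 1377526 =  - 2^1* 688763^1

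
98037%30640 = 6117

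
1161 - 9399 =- 8238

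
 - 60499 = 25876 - 86375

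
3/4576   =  3/4576=0.00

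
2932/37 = 79 + 9/37 = 79.24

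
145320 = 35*4152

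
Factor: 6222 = 2^1*3^1*17^1*61^1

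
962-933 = 29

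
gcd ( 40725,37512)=9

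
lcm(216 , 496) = 13392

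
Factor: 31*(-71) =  - 31^1*71^1 = - 2201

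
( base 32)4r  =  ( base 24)6b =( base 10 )155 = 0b10011011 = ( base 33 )4N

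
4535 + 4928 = 9463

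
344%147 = 50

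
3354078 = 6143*546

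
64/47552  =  1/743 = 0.00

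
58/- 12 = - 5 + 1/6  =  - 4.83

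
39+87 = 126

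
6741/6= 2247/2 =1123.50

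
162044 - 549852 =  - 387808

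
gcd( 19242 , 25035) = 3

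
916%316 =284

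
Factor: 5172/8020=3^1*5^(-1 )*401^( - 1) * 431^1= 1293/2005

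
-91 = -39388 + 39297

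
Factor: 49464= 2^3*3^3*229^1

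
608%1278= 608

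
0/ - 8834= 0/1 = - 0.00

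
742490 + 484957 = 1227447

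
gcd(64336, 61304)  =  8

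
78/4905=26/1635  =  0.02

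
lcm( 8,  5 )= 40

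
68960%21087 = 5699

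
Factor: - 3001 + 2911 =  - 2^1*3^2 * 5^1 = - 90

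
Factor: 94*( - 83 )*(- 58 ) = 452516 = 2^2*29^1 * 47^1*83^1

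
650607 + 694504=1345111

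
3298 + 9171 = 12469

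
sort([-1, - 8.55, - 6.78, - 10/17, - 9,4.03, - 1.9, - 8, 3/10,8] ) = [ - 9, - 8.55,-8, - 6.78, - 1.9, -1, - 10/17, 3/10, 4.03 , 8] 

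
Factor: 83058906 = 2^1 *3^1*7^1 * 17^1*116329^1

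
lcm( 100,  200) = 200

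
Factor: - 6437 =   -  41^1*157^1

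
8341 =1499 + 6842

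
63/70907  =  63/70907 = 0.00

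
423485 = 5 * 84697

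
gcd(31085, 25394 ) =1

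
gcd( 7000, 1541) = 1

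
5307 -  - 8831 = 14138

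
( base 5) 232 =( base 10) 67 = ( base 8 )103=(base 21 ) 34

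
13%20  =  13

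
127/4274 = 127/4274 = 0.03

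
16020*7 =112140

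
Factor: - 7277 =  - 19^1 * 383^1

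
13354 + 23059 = 36413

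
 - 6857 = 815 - 7672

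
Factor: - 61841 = -13^1 *67^1 * 71^1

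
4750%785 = 40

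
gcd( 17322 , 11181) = 3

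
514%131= 121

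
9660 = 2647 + 7013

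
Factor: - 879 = -3^1*293^1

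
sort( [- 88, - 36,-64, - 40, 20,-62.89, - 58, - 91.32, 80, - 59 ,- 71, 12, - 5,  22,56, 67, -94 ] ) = [ - 94, - 91.32,  -  88,-71 ,-64, - 62.89,-59,-58,  -  40, - 36, - 5,12,  20,  22,56, 67,  80]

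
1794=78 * 23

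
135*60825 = 8211375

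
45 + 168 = 213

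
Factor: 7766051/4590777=3^( - 1) *23^(  -  1)*71^1*89^1 * 1229^1*66533^( - 1) 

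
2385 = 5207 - 2822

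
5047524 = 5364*941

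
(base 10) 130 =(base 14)94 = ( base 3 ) 11211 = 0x82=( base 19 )6g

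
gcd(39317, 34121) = 1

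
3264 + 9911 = 13175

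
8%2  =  0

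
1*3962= 3962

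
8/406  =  4/203   =  0.02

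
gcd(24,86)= 2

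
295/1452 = 295/1452 = 0.20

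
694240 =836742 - 142502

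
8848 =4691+4157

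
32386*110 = 3562460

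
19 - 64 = - 45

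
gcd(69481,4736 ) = 1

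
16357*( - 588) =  - 9617916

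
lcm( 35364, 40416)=282912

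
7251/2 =7251/2 = 3625.50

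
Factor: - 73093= - 19^1*3847^1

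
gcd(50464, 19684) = 76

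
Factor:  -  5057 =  - 13^1*389^1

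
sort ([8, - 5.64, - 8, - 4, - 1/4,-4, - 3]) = [ - 8,-5.64, - 4, - 4, - 3, - 1/4,8 ]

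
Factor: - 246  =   -2^1*3^1*41^1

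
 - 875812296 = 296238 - 876108534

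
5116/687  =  7 + 307/687=7.45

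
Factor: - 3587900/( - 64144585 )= 717580/12828917 = 2^2 * 5^1*23^( - 1 ) * 35879^1*557779^( - 1)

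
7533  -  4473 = 3060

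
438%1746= 438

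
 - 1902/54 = - 317/9 = - 35.22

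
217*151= 32767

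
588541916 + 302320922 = 890862838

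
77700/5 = 15540 = 15540.00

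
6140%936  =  524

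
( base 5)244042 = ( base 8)22070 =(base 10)9272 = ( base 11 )6A6A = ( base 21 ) 100b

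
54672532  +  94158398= 148830930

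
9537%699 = 450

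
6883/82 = 83+77/82=83.94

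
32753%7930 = 1033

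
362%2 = 0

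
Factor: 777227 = 11^1*70657^1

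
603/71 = 603/71 = 8.49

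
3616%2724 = 892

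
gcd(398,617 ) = 1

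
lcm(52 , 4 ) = 52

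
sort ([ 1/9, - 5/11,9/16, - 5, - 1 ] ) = [ - 5,-1, - 5/11,1/9, 9/16 ] 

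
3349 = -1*(  -  3349)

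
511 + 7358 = 7869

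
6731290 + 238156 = 6969446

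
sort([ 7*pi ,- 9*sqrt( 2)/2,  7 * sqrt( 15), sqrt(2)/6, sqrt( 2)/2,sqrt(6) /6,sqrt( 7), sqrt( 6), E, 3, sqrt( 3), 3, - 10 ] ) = [-10,-9*sqrt( 2)/2 , sqrt( 2)/6,sqrt( 6 ) /6 , sqrt(2) /2, sqrt( 3),sqrt( 6),  sqrt( 7), E, 3, 3 , 7 * pi, 7 * sqrt(15)]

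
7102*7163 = 50871626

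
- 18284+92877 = 74593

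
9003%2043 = 831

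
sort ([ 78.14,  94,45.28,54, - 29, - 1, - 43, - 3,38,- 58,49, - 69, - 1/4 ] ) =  [-69 , - 58, - 43,-29, - 3,- 1, - 1/4, 38,45.28, 49,54,78.14,94]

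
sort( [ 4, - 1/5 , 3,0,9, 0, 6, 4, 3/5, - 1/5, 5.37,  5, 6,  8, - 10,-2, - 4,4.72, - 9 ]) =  [-10, - 9, - 4, - 2, - 1/5, - 1/5, 0,0,  3/5, 3 , 4,  4, 4.72, 5 , 5.37,6, 6,  8, 9]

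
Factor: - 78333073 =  - 7^1 * 13^1*163^1*5281^1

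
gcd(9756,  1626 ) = 1626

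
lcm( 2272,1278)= 20448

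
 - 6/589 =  - 6/589 =- 0.01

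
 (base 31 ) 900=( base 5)234044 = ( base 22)HJ3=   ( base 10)8649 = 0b10000111001001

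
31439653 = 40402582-8962929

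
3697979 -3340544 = 357435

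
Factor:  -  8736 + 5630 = - 2^1*1553^1 = -3106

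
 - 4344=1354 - 5698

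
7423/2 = 7423/2 = 3711.50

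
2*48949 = 97898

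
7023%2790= 1443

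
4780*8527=40759060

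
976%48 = 16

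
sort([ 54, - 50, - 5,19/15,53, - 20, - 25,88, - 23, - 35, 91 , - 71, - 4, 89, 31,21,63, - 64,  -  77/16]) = [  -  71, - 64, - 50,-35, - 25, - 23,-20,  -  5, - 77/16, - 4, 19/15,21,31,53, 54, 63, 88, 89, 91 ]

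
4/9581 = 4/9581 =0.00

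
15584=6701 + 8883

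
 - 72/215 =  -72/215 = -0.33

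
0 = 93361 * 0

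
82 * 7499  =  614918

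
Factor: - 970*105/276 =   -  16975/46=- 2^( - 1)*5^2  *7^1*23^( - 1 )*97^1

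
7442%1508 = 1410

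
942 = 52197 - 51255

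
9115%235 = 185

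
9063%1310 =1203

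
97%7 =6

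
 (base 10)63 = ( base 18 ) 39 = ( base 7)120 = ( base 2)111111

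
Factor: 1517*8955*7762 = 2^1 * 3^2*5^1 *37^1*41^1 * 199^1*3881^1 = 105444713070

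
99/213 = 33/71 = 0.46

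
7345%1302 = 835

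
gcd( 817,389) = 1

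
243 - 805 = -562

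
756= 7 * 108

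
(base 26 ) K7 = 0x20f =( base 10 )527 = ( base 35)F2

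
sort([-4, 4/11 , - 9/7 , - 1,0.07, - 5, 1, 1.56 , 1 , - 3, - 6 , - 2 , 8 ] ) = [ - 6,-5, - 4, -3, - 2 , - 9/7, - 1, 0.07,4/11, 1,1,1.56, 8 ]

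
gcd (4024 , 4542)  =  2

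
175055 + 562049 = 737104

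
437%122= 71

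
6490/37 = 6490/37 = 175.41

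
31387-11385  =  20002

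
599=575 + 24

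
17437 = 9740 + 7697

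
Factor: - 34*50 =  - 2^2*5^2*  17^1 = - 1700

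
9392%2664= 1400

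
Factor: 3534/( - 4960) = -2^ ( - 4)*3^1 * 5^( - 1)*19^1 = - 57/80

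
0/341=0 = 0.00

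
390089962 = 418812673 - 28722711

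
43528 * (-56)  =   - 2437568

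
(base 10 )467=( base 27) H8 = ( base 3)122022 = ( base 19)15B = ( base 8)723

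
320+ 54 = 374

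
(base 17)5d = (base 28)3E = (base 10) 98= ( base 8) 142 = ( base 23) 46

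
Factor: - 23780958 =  - 2^1*3^1*3963493^1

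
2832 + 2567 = 5399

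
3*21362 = 64086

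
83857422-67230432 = 16626990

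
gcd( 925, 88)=1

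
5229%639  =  117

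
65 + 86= 151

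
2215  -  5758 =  - 3543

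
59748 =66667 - 6919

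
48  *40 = 1920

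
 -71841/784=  -92 + 41/112=- 91.63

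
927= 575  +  352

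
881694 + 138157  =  1019851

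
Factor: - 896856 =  - 2^3*3^1*37369^1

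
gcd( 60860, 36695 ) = 895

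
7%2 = 1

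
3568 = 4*892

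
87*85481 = 7436847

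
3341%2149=1192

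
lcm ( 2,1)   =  2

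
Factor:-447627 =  - 3^1*17^1* 67^1*131^1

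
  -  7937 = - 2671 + - 5266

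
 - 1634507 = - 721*2267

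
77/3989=77/3989  =  0.02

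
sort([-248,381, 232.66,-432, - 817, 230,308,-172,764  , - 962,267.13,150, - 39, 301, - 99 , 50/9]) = [  -  962, - 817, - 432, - 248, - 172, - 99,-39,50/9,150, 230, 232.66,  267.13 , 301,308,381,  764]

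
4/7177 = 4/7177= 0.00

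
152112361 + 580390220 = 732502581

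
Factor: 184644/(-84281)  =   - 2^2 * 3^2*23^1 * 223^1*271^(-1 )*311^( -1 )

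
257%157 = 100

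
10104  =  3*3368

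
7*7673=53711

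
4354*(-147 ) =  - 640038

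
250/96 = 2+29/48 = 2.60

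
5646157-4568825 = 1077332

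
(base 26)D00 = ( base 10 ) 8788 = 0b10001001010100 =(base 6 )104404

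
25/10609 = 25/10609 = 0.00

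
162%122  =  40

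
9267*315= 2919105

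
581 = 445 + 136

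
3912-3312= 600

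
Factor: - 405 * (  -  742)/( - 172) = - 2^( - 1 )*3^4*5^1*7^1 * 43^( - 1)*53^1=- 150255/86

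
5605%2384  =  837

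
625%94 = 61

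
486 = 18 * 27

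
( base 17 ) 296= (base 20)1GH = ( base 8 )1341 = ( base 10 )737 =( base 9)1008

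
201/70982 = 201/70982= 0.00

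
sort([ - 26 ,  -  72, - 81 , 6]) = [- 81, - 72, - 26,6 ]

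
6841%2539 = 1763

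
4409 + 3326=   7735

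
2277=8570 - 6293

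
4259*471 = 2005989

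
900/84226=450/42113=0.01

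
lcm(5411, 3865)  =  27055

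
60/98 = 30/49=0.61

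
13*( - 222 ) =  - 2886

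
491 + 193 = 684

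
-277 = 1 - 278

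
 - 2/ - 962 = 1/481 = 0.00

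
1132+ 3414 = 4546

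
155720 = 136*1145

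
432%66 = 36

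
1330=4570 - 3240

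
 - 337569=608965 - 946534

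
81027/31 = 81027/31 = 2613.77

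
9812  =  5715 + 4097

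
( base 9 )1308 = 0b1111010100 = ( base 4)33110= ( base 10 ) 980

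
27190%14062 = 13128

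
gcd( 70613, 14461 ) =1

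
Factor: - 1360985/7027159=-5^1* 293^1 * 929^1*7027159^( - 1)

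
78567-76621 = 1946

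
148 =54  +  94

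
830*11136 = 9242880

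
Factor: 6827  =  6827^1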